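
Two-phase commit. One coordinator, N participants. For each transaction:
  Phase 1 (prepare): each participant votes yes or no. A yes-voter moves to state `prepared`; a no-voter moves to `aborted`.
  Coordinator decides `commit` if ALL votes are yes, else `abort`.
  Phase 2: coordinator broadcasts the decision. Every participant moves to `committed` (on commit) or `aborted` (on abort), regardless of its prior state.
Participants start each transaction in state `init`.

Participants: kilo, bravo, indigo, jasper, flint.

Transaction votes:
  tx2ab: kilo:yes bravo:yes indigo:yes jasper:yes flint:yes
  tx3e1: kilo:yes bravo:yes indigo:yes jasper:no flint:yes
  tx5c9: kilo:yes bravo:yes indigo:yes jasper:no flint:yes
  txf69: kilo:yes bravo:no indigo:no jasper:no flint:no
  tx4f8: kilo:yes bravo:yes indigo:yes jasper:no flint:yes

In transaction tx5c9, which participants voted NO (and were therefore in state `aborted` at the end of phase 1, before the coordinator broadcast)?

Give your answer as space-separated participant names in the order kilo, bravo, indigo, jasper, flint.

Txn tx5c9 phase 1: kilo yes -> prepared; bravo yes -> prepared; indigo yes -> prepared; jasper no -> aborted; flint yes -> prepared

Answer: jasper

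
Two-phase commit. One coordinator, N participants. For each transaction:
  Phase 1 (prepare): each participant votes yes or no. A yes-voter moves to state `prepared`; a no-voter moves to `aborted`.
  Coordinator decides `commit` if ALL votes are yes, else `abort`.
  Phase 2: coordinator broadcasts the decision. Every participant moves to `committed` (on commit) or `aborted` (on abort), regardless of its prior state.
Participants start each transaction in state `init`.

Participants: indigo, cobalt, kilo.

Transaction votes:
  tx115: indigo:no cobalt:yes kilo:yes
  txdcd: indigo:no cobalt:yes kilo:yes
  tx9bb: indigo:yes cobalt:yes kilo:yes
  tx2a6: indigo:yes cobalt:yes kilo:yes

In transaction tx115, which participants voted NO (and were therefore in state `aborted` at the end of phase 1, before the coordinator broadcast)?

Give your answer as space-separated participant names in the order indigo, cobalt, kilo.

Txn tx115 phase 1: indigo no -> aborted; cobalt yes -> prepared; kilo yes -> prepared

Answer: indigo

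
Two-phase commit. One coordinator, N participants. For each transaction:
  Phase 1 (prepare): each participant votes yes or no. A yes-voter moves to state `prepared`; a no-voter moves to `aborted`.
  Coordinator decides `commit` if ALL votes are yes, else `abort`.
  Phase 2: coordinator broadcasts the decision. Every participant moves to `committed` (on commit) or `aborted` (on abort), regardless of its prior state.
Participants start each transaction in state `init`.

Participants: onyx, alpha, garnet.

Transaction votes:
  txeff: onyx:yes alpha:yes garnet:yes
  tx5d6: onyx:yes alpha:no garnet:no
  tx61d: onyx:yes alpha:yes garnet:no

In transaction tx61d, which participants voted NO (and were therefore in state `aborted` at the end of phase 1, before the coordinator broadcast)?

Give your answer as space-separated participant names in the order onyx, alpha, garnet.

Txn tx61d phase 1: onyx yes -> prepared; alpha yes -> prepared; garnet no -> aborted

Answer: garnet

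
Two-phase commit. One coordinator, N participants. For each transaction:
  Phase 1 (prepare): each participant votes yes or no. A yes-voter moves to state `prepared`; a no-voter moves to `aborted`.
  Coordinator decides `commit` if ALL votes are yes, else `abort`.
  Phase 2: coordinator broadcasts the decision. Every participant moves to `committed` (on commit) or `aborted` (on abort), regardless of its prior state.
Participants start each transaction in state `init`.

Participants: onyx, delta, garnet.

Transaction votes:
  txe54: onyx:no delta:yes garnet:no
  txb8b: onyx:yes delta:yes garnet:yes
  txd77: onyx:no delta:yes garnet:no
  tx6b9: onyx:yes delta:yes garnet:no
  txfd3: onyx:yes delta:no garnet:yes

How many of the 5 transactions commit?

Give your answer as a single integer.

Answer: 1

Derivation:
txe54: no from onyx, garnet -> abort (commits=0)
txb8b: all yes -> commit (commits=1)
txd77: no from onyx, garnet -> abort (commits=1)
tx6b9: no from garnet -> abort (commits=1)
txfd3: no from delta -> abort (commits=1)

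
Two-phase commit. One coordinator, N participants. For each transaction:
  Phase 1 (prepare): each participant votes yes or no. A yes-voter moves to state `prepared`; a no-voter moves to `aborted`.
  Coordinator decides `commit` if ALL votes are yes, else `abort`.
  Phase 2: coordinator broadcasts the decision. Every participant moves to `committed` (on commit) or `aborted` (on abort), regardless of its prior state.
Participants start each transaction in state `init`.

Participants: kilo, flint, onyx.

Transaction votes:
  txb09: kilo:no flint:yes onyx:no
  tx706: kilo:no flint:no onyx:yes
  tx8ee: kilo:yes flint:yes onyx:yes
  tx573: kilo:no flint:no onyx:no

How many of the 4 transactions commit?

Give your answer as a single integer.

Answer: 1

Derivation:
txb09: no from kilo, onyx -> abort (commits=0)
tx706: no from kilo, flint -> abort (commits=0)
tx8ee: all yes -> commit (commits=1)
tx573: no from kilo, flint, onyx -> abort (commits=1)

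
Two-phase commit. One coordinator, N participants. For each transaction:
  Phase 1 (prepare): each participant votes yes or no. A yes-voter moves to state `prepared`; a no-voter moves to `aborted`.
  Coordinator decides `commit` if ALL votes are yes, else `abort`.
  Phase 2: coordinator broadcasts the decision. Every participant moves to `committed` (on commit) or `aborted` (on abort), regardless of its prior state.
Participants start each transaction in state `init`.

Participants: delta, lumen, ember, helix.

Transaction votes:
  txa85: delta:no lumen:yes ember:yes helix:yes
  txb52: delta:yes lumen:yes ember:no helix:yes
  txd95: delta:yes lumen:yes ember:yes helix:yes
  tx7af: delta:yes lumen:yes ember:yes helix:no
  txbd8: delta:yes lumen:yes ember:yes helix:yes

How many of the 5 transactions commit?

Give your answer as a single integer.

txa85: no from delta -> abort (commits=0)
txb52: no from ember -> abort (commits=0)
txd95: all yes -> commit (commits=1)
tx7af: no from helix -> abort (commits=1)
txbd8: all yes -> commit (commits=2)

Answer: 2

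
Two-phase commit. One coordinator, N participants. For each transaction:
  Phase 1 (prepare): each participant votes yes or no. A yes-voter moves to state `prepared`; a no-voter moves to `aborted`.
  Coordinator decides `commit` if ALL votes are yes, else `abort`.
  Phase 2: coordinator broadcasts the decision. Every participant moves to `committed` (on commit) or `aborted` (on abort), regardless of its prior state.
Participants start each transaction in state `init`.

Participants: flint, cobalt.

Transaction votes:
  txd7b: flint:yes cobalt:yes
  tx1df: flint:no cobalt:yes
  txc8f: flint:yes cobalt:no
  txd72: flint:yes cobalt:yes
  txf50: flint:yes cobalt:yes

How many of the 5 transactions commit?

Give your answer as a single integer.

Answer: 3

Derivation:
txd7b: all yes -> commit (commits=1)
tx1df: no from flint -> abort (commits=1)
txc8f: no from cobalt -> abort (commits=1)
txd72: all yes -> commit (commits=2)
txf50: all yes -> commit (commits=3)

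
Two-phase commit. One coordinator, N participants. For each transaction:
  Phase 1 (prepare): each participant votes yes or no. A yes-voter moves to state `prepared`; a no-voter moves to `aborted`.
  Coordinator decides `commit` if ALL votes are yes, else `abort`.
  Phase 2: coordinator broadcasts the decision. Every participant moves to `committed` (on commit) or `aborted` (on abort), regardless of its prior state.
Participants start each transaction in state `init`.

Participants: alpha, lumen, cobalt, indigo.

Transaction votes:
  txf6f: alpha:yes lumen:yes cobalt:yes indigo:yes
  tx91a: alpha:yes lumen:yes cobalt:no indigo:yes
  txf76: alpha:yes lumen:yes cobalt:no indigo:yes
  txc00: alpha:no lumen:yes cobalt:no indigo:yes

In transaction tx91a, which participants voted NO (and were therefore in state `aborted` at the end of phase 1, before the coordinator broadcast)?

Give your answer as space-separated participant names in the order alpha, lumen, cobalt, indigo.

Txn tx91a phase 1: alpha yes -> prepared; lumen yes -> prepared; cobalt no -> aborted; indigo yes -> prepared

Answer: cobalt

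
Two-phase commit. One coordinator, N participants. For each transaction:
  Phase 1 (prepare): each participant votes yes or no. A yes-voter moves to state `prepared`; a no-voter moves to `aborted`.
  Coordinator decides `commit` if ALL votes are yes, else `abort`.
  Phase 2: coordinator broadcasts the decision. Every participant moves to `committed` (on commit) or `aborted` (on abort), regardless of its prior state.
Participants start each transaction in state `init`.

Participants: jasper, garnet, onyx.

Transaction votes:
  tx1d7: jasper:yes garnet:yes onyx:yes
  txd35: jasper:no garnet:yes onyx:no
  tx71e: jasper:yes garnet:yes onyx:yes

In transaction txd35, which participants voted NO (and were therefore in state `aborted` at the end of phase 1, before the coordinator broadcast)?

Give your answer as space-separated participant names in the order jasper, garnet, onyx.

Answer: jasper onyx

Derivation:
Txn txd35 phase 1: jasper no -> aborted; garnet yes -> prepared; onyx no -> aborted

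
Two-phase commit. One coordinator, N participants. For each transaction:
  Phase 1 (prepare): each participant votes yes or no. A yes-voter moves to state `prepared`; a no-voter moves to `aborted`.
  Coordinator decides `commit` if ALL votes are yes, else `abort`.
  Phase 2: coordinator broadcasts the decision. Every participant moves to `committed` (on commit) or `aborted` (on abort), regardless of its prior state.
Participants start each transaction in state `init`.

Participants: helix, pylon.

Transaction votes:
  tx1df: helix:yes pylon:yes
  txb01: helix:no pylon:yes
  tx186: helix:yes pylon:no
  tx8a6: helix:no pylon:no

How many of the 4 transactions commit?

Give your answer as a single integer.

Answer: 1

Derivation:
tx1df: all yes -> commit (commits=1)
txb01: no from helix -> abort (commits=1)
tx186: no from pylon -> abort (commits=1)
tx8a6: no from helix, pylon -> abort (commits=1)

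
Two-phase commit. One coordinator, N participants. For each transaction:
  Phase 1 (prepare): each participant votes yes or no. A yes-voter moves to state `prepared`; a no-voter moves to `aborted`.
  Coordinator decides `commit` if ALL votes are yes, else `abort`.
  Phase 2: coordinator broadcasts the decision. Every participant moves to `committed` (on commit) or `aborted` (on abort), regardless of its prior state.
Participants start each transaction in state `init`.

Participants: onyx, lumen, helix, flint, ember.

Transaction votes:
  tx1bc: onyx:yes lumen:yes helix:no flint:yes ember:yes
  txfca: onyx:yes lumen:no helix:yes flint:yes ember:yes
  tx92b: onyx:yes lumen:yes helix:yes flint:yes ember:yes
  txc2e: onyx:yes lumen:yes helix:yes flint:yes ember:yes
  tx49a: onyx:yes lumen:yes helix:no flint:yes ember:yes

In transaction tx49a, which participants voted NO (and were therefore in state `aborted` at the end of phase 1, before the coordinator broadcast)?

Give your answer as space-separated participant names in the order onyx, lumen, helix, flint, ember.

Answer: helix

Derivation:
Txn tx49a phase 1: onyx yes -> prepared; lumen yes -> prepared; helix no -> aborted; flint yes -> prepared; ember yes -> prepared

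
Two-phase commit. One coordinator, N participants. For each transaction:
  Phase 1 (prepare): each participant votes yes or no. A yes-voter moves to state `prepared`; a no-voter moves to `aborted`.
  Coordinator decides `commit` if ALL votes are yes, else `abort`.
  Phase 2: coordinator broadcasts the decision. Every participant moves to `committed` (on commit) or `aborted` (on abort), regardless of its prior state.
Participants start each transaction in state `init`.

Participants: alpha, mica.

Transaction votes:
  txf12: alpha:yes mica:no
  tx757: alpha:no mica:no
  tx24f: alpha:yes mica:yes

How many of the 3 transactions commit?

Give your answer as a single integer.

Answer: 1

Derivation:
txf12: no from mica -> abort (commits=0)
tx757: no from alpha, mica -> abort (commits=0)
tx24f: all yes -> commit (commits=1)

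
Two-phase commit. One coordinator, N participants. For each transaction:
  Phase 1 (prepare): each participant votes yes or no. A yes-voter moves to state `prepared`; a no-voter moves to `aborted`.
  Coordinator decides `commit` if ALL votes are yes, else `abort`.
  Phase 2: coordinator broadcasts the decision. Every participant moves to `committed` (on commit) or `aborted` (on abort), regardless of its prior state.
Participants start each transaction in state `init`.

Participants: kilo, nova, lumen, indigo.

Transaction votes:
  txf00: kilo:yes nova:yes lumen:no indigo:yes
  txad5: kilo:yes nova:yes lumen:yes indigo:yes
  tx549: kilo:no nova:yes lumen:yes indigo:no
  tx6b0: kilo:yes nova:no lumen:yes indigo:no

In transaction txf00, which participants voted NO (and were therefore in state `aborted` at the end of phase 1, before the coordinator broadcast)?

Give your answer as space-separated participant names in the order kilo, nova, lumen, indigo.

Txn txf00 phase 1: kilo yes -> prepared; nova yes -> prepared; lumen no -> aborted; indigo yes -> prepared

Answer: lumen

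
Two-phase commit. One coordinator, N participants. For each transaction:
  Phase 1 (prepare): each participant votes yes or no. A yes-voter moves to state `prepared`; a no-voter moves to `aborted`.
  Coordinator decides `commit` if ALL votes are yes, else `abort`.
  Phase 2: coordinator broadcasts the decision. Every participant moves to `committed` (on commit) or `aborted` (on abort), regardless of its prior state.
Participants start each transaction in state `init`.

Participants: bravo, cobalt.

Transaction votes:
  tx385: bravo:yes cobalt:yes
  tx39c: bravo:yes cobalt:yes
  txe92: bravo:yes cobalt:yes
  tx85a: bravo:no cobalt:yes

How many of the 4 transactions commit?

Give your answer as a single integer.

Answer: 3

Derivation:
tx385: all yes -> commit (commits=1)
tx39c: all yes -> commit (commits=2)
txe92: all yes -> commit (commits=3)
tx85a: no from bravo -> abort (commits=3)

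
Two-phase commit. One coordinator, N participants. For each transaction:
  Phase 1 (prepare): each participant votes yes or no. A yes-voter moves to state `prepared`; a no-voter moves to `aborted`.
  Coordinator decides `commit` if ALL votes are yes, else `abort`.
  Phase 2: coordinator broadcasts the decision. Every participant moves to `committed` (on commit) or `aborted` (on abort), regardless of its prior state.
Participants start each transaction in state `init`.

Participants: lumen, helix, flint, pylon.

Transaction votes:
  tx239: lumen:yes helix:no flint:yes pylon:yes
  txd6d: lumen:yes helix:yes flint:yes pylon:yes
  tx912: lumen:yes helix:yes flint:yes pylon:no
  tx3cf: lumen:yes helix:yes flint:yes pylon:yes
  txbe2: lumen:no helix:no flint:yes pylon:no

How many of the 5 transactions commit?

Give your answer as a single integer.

Answer: 2

Derivation:
tx239: no from helix -> abort (commits=0)
txd6d: all yes -> commit (commits=1)
tx912: no from pylon -> abort (commits=1)
tx3cf: all yes -> commit (commits=2)
txbe2: no from lumen, helix, pylon -> abort (commits=2)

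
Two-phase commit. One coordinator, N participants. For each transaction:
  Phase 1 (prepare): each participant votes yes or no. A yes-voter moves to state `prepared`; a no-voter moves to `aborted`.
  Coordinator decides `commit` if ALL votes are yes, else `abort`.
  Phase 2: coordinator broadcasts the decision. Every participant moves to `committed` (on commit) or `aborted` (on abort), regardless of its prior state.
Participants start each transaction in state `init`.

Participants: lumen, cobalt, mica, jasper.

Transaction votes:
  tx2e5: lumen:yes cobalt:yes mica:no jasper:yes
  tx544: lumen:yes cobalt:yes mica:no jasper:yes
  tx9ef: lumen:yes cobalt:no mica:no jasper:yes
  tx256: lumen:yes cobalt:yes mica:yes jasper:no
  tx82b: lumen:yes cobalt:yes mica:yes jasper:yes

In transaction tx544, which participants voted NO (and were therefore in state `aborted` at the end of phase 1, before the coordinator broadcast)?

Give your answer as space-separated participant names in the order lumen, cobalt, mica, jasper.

Answer: mica

Derivation:
Txn tx544 phase 1: lumen yes -> prepared; cobalt yes -> prepared; mica no -> aborted; jasper yes -> prepared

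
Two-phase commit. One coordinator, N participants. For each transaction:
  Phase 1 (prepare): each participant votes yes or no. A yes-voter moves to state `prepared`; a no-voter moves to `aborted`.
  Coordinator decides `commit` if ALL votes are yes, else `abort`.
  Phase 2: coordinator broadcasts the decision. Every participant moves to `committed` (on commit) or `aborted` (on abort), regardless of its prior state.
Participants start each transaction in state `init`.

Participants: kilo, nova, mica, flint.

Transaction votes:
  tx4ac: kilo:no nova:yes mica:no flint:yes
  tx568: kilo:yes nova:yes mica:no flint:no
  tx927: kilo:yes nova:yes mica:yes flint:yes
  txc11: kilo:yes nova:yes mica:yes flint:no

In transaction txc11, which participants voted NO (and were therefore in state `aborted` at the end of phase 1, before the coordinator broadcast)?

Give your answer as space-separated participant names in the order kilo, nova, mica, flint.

Answer: flint

Derivation:
Txn txc11 phase 1: kilo yes -> prepared; nova yes -> prepared; mica yes -> prepared; flint no -> aborted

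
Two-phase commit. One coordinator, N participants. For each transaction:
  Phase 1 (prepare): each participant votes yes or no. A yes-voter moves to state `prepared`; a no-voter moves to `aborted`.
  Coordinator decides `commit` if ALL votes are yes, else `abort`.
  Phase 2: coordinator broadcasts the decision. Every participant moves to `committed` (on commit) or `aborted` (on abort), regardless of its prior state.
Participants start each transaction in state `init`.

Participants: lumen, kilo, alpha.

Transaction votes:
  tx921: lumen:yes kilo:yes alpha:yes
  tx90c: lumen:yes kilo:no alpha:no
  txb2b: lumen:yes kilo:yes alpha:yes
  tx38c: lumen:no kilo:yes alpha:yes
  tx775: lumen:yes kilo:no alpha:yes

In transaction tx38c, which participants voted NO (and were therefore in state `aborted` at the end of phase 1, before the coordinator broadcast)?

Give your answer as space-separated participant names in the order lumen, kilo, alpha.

Answer: lumen

Derivation:
Txn tx38c phase 1: lumen no -> aborted; kilo yes -> prepared; alpha yes -> prepared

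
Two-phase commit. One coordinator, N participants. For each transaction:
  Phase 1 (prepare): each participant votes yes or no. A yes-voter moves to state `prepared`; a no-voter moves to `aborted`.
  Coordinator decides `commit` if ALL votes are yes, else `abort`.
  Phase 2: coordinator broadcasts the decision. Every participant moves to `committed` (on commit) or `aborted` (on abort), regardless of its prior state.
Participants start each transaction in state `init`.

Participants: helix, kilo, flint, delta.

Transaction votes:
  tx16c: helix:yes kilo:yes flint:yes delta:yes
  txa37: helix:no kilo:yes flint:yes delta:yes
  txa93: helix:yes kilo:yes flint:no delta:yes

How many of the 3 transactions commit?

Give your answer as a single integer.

tx16c: all yes -> commit (commits=1)
txa37: no from helix -> abort (commits=1)
txa93: no from flint -> abort (commits=1)

Answer: 1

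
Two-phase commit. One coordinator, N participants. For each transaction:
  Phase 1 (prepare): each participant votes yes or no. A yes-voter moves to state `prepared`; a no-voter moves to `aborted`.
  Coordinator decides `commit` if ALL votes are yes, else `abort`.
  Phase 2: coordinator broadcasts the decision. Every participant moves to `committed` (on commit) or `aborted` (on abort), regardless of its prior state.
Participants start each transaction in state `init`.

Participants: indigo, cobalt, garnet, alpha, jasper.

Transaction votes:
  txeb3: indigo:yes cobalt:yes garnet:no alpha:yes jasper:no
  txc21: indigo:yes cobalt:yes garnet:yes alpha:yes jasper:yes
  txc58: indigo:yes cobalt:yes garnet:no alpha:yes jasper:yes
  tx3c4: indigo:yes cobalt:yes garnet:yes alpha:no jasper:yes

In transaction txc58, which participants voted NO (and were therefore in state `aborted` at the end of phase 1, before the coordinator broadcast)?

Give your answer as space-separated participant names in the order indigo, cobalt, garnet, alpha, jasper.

Answer: garnet

Derivation:
Txn txc58 phase 1: indigo yes -> prepared; cobalt yes -> prepared; garnet no -> aborted; alpha yes -> prepared; jasper yes -> prepared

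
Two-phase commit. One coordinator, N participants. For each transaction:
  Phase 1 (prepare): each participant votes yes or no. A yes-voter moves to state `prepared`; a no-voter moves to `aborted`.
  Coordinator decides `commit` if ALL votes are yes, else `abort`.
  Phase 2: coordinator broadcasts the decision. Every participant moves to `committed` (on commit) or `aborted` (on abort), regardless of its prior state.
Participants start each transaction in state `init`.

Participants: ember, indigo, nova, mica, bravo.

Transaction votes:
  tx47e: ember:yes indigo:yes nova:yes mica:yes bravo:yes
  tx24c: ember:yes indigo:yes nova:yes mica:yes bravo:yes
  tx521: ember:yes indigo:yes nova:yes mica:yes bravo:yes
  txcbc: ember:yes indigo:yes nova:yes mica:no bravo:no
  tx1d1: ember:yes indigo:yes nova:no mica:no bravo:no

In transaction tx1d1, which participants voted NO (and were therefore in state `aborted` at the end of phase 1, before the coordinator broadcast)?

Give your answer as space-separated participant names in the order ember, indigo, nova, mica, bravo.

Txn tx1d1 phase 1: ember yes -> prepared; indigo yes -> prepared; nova no -> aborted; mica no -> aborted; bravo no -> aborted

Answer: nova mica bravo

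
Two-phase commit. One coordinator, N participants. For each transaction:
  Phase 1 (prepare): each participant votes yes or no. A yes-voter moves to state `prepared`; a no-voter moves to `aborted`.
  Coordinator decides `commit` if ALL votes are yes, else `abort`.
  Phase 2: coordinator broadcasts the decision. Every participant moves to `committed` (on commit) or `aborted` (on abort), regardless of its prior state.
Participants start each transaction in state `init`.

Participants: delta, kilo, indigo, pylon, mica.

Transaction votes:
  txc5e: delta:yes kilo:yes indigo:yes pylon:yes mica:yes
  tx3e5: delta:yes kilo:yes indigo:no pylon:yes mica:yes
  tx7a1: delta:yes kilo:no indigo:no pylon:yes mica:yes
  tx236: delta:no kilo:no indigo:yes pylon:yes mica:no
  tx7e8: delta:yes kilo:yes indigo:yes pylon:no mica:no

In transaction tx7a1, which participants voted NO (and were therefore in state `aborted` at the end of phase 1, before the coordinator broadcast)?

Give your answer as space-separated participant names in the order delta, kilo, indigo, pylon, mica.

Answer: kilo indigo

Derivation:
Txn tx7a1 phase 1: delta yes -> prepared; kilo no -> aborted; indigo no -> aborted; pylon yes -> prepared; mica yes -> prepared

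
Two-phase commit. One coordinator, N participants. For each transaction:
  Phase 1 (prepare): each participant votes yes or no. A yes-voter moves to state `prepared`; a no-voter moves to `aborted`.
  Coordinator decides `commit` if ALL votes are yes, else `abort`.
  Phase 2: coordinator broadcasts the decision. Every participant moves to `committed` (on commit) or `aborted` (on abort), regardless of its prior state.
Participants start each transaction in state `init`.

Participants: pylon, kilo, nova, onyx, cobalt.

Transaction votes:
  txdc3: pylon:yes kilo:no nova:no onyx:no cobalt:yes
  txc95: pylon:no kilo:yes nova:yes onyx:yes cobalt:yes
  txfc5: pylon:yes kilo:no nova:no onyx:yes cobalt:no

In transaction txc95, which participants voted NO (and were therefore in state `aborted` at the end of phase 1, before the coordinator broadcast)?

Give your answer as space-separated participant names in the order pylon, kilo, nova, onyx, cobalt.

Txn txc95 phase 1: pylon no -> aborted; kilo yes -> prepared; nova yes -> prepared; onyx yes -> prepared; cobalt yes -> prepared

Answer: pylon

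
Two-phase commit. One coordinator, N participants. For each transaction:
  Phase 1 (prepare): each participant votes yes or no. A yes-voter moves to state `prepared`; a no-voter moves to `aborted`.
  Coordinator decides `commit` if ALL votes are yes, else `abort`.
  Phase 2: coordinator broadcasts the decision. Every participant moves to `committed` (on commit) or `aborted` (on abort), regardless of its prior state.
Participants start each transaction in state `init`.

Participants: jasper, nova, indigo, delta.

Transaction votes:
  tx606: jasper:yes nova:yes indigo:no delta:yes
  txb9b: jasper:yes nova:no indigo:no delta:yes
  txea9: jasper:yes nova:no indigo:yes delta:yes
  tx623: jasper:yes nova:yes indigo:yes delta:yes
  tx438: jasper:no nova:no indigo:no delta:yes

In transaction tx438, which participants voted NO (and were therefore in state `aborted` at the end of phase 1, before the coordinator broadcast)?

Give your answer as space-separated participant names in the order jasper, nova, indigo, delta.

Txn tx438 phase 1: jasper no -> aborted; nova no -> aborted; indigo no -> aborted; delta yes -> prepared

Answer: jasper nova indigo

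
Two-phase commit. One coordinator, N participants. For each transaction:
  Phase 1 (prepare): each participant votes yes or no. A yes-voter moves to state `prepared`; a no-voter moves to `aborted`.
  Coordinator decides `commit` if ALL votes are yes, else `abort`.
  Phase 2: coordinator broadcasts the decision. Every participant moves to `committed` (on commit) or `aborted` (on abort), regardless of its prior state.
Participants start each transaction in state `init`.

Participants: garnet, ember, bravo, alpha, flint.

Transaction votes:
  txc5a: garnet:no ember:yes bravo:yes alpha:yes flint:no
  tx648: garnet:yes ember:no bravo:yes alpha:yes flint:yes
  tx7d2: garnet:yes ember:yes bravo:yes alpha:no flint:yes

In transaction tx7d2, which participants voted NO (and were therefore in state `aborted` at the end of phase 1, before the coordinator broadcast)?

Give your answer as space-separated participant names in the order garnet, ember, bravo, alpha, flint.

Answer: alpha

Derivation:
Txn tx7d2 phase 1: garnet yes -> prepared; ember yes -> prepared; bravo yes -> prepared; alpha no -> aborted; flint yes -> prepared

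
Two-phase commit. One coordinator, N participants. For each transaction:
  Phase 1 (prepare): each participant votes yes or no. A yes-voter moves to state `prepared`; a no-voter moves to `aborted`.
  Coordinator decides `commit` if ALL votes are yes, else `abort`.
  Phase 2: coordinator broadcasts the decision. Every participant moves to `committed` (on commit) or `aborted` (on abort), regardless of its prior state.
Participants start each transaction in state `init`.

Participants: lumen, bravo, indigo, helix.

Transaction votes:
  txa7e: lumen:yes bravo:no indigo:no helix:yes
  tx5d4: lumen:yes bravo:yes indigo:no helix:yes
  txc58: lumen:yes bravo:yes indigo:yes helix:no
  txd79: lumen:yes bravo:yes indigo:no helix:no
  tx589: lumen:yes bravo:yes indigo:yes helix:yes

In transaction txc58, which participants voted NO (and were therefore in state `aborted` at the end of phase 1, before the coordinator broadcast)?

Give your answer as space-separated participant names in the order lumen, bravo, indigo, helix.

Txn txc58 phase 1: lumen yes -> prepared; bravo yes -> prepared; indigo yes -> prepared; helix no -> aborted

Answer: helix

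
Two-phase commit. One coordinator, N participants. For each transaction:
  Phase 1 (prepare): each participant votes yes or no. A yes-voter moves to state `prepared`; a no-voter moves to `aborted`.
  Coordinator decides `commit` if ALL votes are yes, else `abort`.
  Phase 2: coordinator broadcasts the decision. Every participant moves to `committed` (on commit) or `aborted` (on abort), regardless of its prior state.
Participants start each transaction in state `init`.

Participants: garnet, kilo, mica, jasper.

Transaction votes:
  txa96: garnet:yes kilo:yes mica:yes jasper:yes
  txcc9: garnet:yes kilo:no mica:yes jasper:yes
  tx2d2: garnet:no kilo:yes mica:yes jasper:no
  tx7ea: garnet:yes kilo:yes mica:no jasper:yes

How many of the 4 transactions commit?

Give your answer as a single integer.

txa96: all yes -> commit (commits=1)
txcc9: no from kilo -> abort (commits=1)
tx2d2: no from garnet, jasper -> abort (commits=1)
tx7ea: no from mica -> abort (commits=1)

Answer: 1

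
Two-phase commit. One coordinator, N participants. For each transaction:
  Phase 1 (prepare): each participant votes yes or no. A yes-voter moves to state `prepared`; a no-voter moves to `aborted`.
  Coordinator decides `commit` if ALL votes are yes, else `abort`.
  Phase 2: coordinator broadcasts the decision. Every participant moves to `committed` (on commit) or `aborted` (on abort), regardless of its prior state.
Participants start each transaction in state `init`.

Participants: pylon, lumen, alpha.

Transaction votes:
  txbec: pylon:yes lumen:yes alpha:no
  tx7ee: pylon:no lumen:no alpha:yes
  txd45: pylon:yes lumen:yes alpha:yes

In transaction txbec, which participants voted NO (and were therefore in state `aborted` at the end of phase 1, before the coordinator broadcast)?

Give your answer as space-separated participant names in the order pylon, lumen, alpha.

Txn txbec phase 1: pylon yes -> prepared; lumen yes -> prepared; alpha no -> aborted

Answer: alpha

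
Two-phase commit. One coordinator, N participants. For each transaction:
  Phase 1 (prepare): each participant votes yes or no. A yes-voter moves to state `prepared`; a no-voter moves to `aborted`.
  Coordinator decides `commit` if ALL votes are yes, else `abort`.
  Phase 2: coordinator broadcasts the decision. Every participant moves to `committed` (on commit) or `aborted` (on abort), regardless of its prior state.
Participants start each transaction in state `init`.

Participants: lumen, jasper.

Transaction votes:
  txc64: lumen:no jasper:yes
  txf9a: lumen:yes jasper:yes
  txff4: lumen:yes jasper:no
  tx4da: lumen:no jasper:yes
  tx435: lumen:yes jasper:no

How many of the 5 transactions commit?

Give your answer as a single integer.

Answer: 1

Derivation:
txc64: no from lumen -> abort (commits=0)
txf9a: all yes -> commit (commits=1)
txff4: no from jasper -> abort (commits=1)
tx4da: no from lumen -> abort (commits=1)
tx435: no from jasper -> abort (commits=1)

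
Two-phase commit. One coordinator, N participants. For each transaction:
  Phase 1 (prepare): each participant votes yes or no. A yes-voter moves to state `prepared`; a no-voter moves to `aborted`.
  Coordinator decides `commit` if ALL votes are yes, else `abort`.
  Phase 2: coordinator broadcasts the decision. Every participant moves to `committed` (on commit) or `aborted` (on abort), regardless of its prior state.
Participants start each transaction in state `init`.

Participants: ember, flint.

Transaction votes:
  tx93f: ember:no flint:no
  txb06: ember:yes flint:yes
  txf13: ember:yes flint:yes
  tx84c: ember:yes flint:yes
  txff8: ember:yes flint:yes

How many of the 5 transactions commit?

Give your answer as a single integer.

Answer: 4

Derivation:
tx93f: no from ember, flint -> abort (commits=0)
txb06: all yes -> commit (commits=1)
txf13: all yes -> commit (commits=2)
tx84c: all yes -> commit (commits=3)
txff8: all yes -> commit (commits=4)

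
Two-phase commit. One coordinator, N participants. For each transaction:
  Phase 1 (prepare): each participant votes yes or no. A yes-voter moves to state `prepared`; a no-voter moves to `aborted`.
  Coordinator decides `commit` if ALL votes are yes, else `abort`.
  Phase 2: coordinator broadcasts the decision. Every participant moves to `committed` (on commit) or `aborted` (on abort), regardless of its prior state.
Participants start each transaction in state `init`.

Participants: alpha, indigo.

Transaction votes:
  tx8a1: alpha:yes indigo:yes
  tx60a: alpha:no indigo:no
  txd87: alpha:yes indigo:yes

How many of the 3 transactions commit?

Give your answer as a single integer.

Answer: 2

Derivation:
tx8a1: all yes -> commit (commits=1)
tx60a: no from alpha, indigo -> abort (commits=1)
txd87: all yes -> commit (commits=2)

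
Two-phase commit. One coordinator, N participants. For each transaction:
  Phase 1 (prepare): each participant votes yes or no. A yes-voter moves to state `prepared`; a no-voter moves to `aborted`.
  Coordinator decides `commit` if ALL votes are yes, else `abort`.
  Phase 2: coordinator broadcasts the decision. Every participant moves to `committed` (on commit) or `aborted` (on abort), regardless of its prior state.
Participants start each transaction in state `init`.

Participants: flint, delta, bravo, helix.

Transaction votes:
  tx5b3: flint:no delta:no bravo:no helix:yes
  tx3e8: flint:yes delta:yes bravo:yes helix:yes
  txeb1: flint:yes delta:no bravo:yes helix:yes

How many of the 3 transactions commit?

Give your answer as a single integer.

tx5b3: no from flint, delta, bravo -> abort (commits=0)
tx3e8: all yes -> commit (commits=1)
txeb1: no from delta -> abort (commits=1)

Answer: 1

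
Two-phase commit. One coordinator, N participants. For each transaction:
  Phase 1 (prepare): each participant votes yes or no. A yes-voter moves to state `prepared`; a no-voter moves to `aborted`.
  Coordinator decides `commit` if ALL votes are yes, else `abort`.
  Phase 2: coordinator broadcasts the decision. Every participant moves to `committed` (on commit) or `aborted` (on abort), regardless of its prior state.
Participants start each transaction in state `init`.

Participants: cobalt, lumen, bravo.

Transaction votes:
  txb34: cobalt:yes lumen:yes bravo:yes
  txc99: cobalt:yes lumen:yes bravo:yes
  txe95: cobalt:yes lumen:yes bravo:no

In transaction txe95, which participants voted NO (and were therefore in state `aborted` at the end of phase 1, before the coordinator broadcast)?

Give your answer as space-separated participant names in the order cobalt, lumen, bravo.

Answer: bravo

Derivation:
Txn txe95 phase 1: cobalt yes -> prepared; lumen yes -> prepared; bravo no -> aborted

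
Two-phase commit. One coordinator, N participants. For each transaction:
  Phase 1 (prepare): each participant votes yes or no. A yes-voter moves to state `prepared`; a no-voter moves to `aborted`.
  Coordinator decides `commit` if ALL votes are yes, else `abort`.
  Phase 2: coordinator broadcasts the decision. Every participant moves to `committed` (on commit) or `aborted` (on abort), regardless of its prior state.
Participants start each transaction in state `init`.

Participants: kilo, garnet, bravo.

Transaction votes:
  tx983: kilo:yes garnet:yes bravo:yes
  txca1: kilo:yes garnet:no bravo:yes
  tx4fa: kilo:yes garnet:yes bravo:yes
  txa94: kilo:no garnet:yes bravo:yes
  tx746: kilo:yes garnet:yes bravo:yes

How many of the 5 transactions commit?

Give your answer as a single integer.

Answer: 3

Derivation:
tx983: all yes -> commit (commits=1)
txca1: no from garnet -> abort (commits=1)
tx4fa: all yes -> commit (commits=2)
txa94: no from kilo -> abort (commits=2)
tx746: all yes -> commit (commits=3)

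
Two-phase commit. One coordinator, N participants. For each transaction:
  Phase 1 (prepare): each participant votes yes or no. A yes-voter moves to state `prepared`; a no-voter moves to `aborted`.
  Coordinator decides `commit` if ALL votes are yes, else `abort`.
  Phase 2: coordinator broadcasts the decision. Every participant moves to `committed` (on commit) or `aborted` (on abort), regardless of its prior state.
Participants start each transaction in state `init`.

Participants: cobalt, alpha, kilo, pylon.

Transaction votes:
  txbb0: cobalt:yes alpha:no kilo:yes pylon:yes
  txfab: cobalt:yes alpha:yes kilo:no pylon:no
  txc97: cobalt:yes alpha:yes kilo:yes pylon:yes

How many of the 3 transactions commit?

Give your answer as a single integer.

txbb0: no from alpha -> abort (commits=0)
txfab: no from kilo, pylon -> abort (commits=0)
txc97: all yes -> commit (commits=1)

Answer: 1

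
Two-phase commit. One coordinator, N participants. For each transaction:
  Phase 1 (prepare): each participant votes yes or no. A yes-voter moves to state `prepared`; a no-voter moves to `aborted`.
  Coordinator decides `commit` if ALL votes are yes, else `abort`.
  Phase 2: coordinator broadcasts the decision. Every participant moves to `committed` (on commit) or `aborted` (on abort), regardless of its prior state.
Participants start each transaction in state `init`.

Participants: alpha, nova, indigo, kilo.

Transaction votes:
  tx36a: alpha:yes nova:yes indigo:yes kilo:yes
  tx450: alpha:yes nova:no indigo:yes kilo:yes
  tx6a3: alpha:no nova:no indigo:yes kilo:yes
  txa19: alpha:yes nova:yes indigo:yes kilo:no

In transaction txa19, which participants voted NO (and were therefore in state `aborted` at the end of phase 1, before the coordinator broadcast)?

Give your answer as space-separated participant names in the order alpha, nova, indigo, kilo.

Answer: kilo

Derivation:
Txn txa19 phase 1: alpha yes -> prepared; nova yes -> prepared; indigo yes -> prepared; kilo no -> aborted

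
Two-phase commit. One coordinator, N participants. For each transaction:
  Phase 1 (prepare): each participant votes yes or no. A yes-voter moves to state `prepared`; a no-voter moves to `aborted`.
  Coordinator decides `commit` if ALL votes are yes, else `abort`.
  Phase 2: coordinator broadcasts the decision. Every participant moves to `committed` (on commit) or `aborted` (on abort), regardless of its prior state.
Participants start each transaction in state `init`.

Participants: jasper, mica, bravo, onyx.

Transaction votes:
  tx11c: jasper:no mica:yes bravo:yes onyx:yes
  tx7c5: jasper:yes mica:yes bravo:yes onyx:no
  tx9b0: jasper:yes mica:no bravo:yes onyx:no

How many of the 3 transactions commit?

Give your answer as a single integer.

tx11c: no from jasper -> abort (commits=0)
tx7c5: no from onyx -> abort (commits=0)
tx9b0: no from mica, onyx -> abort (commits=0)

Answer: 0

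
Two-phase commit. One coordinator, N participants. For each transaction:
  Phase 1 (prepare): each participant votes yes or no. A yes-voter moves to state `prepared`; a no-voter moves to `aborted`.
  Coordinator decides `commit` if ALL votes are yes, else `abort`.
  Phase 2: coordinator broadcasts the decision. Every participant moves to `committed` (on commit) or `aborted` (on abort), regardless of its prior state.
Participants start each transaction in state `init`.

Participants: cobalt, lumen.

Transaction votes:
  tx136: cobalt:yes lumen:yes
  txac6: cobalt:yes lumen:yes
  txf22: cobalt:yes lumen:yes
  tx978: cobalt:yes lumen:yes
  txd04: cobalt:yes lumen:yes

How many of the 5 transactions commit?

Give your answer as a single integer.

Answer: 5

Derivation:
tx136: all yes -> commit (commits=1)
txac6: all yes -> commit (commits=2)
txf22: all yes -> commit (commits=3)
tx978: all yes -> commit (commits=4)
txd04: all yes -> commit (commits=5)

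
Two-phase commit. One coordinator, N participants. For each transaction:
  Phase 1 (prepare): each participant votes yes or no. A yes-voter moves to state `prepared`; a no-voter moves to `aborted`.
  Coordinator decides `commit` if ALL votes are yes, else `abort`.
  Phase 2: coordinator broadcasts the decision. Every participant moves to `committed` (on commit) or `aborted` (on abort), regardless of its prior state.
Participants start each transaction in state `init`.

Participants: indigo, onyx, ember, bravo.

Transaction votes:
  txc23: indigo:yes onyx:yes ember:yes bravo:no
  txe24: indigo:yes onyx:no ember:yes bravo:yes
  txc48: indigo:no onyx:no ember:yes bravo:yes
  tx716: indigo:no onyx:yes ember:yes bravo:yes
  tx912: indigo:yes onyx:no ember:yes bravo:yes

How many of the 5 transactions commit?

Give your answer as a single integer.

txc23: no from bravo -> abort (commits=0)
txe24: no from onyx -> abort (commits=0)
txc48: no from indigo, onyx -> abort (commits=0)
tx716: no from indigo -> abort (commits=0)
tx912: no from onyx -> abort (commits=0)

Answer: 0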